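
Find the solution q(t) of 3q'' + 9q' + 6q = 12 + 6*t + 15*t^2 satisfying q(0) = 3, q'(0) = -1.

q = 37/4 - 7*exp(-t) - 13*t/2 + 3*exp(-2*t)/4 + 5*t**2/2

Divide through by 3: q'' + 3q' + 2q = 4 + 2*t + 5*t^2.
Characteristic equation r² + 3r + 2 = 0 factors as (r + 1)(r + 2) = 0, so r = -1, -2.
Hence q_h = C1*exp(-t) + C2*exp(-2*t).
For the particular solution try q_p = A0 + A1*t + A2*t^2. Substituting and matching coefficients of each power of t gives A0 = 37/4, A1 = -13/2, A2 = 5/2, so q_p = 37/4 - 13*t/2 + 5*t^2/2.
General solution: q = 37/4 - 13*t/2 + 5*t^2/2 + C1*exp(-t) + C2*exp(-2*t).
Apply the initial conditions: q(0) = 37/4 + C1 + C2 = 3 and q'(0) = -13/2 - C1 - 2*C2 = -1. Solving gives C1 = -7, C2 = 3/4.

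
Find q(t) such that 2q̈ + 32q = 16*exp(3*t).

Divide through by 2: q'' + 16q = 8*exp(3*t).
Characteristic equation r² + 16 = 0 has discriminant (0)² - 4·(16) = -64 < 0, so r = ± 4i.
Hence q_h = C1*cos(4*t) + C2*sin(4*t).
Try q_p = A*exp(3*t). Substituting into the equation and dividing by exp(3*t) gives A = 8/25, so q_p = 8*exp(3*t)/25.

q = 8*exp(3*t)/25 + C1*cos(4*t) + C2*sin(4*t)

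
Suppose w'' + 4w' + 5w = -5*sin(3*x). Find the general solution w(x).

w = sin(3*x)/8 + 3*cos(3*x)/8 + C1*cos(x)*exp(-2*x) + C2*exp(-2*x)*sin(x)

Characteristic equation r² + 4r + 5 = 0 has discriminant (4)² - 4·(5) = -4 < 0, so r = -2 ± i.
Hence w_h = C1*cos(x)*exp(-2*x) + C2*exp(-2*x)*sin(x).
Try w_p = A*cos(3*x) + B*sin(3*x). Substituting and equating the coefficients of cos(3x) and sin(3x) gives A = 3/8, B = 1/8, so w_p = sin(3*x)/8 + 3*cos(3*x)/8.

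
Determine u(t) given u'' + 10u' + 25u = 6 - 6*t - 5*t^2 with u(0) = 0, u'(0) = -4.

Characteristic equation r² + 10r + 25 = 0 has discriminant (10)² - 4·(25) = 0, so r = -5 is a repeated root.
Hence u_h = (C1 + C2*t)*exp(-5*t).
For the particular solution try u_p = A0 + A1*t + A2*t^2. Substituting and matching coefficients of each power of t gives A0 = 36/125, A1 = -2/25, A2 = -1/5, so u_p = 36/125 - 2*t/25 - t^2/5.
General solution: u = 36/125 - 2*t/25 - t^2/5 + C1*exp(-5*t) + C2*t*exp(-5*t).
Apply the initial conditions: u(0) = 36/125 + C1 = 0 and u'(0) = -2/25 + C2 - 5*C1 = -4. Solving gives C1 = -36/125, C2 = -134/25.

u = 36/125 - 36*exp(-5*t)/125 - 2*t/25 - t**2/5 - 134*t*exp(-5*t)/25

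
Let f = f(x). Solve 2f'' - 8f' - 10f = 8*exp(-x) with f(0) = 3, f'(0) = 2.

f = 17*exp(5*x)/18 + 37*exp(-x)/18 - 2*x*exp(-x)/3

Divide through by 2: f'' - 4f' - 5f = 4*exp(-x).
Characteristic equation r² - 4r - 5 = 0 factors as (r - 5)(r + 1) = 0, so r = 5, -1.
Hence f_h = C1*exp(5*x) + C2*exp(-x).
Since exp(-x) solves the homogeneous equation (r = -1 is a root of multiplicity 1), multiply the trial by x. Try f_p = A*x*exp(-x). Substituting into the equation and dividing by exp(-x) gives A = -2/3, so f_p = -2*x*exp(-x)/3.
General solution: f = C1*exp(5*x) + C2*exp(-x) - 2*x*exp(-x)/3.
Apply the initial conditions: f(0) = C1 + C2 = 3 and f'(0) = -2/3 - C2 + 5*C1 = 2. Solving gives C1 = 17/18, C2 = 37/18.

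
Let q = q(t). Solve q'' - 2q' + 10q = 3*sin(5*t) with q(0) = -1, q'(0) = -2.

Characteristic equation r² - 2r + 10 = 0 has discriminant (-2)² - 4·(10) = -36 < 0, so r = 1 ± 3i.
Hence q_h = C1*cos(3*t)*exp(t) + C2*exp(t)*sin(3*t).
Try q_p = A*cos(5*t) + B*sin(5*t). Substituting and equating the coefficients of cos(5t) and sin(5t) gives A = 6/65, B = -9/65, so q_p = -9*sin(5*t)/65 + 6*cos(5*t)/65.
General solution: q = -9*sin(5*t)/65 + 6*cos(5*t)/65 + C1*cos(3*t)*exp(t) + C2*exp(t)*sin(3*t).
Apply the initial conditions: q(0) = 6/65 + C1 = -1 and q'(0) = -9/13 + C1 + 3*C2 = -2. Solving gives C1 = -71/65, C2 = -14/195.

q = -9*sin(5*t)/65 + 6*cos(5*t)/65 - 71*cos(3*t)*exp(t)/65 - 14*exp(t)*sin(3*t)/195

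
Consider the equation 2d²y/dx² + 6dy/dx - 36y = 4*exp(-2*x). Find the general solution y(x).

Divide through by 2: y'' + 3y' - 18y = 2*exp(-2*x).
Characteristic equation r² + 3r - 18 = 0 factors as (r - 3)(r + 6) = 0, so r = 3, -6.
Hence y_h = C1*exp(3*x) + C2*exp(-6*x).
Try y_p = A*exp(-2*x). Substituting into the equation and dividing by exp(-2*x) gives A = -1/10, so y_p = -exp(-2*x)/10.

y = -exp(-2*x)/10 + C1*exp(3*x) + C2*exp(-6*x)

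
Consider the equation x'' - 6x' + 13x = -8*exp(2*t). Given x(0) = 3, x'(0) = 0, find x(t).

Characteristic equation r² - 6r + 13 = 0 has discriminant (-6)² - 4·(13) = -16 < 0, so r = 3 ± 2i.
Hence x_h = C1*cos(2*t)*exp(3*t) + C2*exp(3*t)*sin(2*t).
Try x_p = A*exp(2*t). Substituting into the equation and dividing by exp(2*t) gives A = -8/5, so x_p = -8*exp(2*t)/5.
General solution: x = -8*exp(2*t)/5 + C1*cos(2*t)*exp(3*t) + C2*exp(3*t)*sin(2*t).
Apply the initial conditions: x(0) = -8/5 + C1 = 3 and x'(0) = -16/5 + 2*C2 + 3*C1 = 0. Solving gives C1 = 23/5, C2 = -53/10.

x = -8*exp(2*t)/5 - 53*exp(3*t)*sin(2*t)/10 + 23*cos(2*t)*exp(3*t)/5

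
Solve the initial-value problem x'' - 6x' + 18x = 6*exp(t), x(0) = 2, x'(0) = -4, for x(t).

x = 6*exp(t)/13 - 118*exp(3*t)*sin(3*t)/39 + 20*cos(3*t)*exp(3*t)/13

Characteristic equation r² - 6r + 18 = 0 has discriminant (-6)² - 4·(18) = -36 < 0, so r = 3 ± 3i.
Hence x_h = C1*cos(3*t)*exp(3*t) + C2*exp(3*t)*sin(3*t).
Try x_p = A*exp(t). Substituting into the equation and dividing by exp(t) gives A = 6/13, so x_p = 6*exp(t)/13.
General solution: x = 6*exp(t)/13 + C1*cos(3*t)*exp(3*t) + C2*exp(3*t)*sin(3*t).
Apply the initial conditions: x(0) = 6/13 + C1 = 2 and x'(0) = 6/13 + 3*C1 + 3*C2 = -4. Solving gives C1 = 20/13, C2 = -118/39.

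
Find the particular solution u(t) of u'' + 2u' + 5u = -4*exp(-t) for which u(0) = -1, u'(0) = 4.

u = -exp(-t) + 3*exp(-t)*sin(2*t)/2

Characteristic equation r² + 2r + 5 = 0 has discriminant (2)² - 4·(5) = -16 < 0, so r = -1 ± 2i.
Hence u_h = C1*cos(2*t)*exp(-t) + C2*exp(-t)*sin(2*t).
Try u_p = A*exp(-t). Substituting into the equation and dividing by exp(-t) gives A = -1, so u_p = -exp(-t).
General solution: u = -exp(-t) + C1*cos(2*t)*exp(-t) + C2*exp(-t)*sin(2*t).
Apply the initial conditions: u(0) = -1 + C1 = -1 and u'(0) = 1 - C1 + 2*C2 = 4. Solving gives C1 = 0, C2 = 3/2.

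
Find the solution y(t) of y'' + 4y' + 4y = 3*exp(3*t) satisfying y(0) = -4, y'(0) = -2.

Characteristic equation r² + 4r + 4 = 0 has discriminant (4)² - 4·(4) = 0, so r = -2 is a repeated root.
Hence y_h = (C1 + C2*t)*exp(-2*t).
Try y_p = A*exp(3*t). Substituting into the equation and dividing by exp(3*t) gives A = 3/25, so y_p = 3*exp(3*t)/25.
General solution: y = 3*exp(3*t)/25 + C1*exp(-2*t) + C2*t*exp(-2*t).
Apply the initial conditions: y(0) = 3/25 + C1 = -4 and y'(0) = 9/25 + C2 - 2*C1 = -2. Solving gives C1 = -103/25, C2 = -53/5.

y = -103*exp(-2*t)/25 + 3*exp(3*t)/25 - 53*t*exp(-2*t)/5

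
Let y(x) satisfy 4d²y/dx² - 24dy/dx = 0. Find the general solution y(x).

Divide through by 4: y'' - 6y' = 0.
Characteristic equation r² - 6r = 0 factors as (r - 6)r = 0, so r = 6, 0.
Hence y_h = C1*exp(6*x) + C2.

y = C2 + C1*exp(6*x)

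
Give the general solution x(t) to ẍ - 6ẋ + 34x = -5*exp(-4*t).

Characteristic equation r² - 6r + 34 = 0 has discriminant (-6)² - 4·(34) = -100 < 0, so r = 3 ± 5i.
Hence x_h = C1*cos(5*t)*exp(3*t) + C2*exp(3*t)*sin(5*t).
Try x_p = A*exp(-4*t). Substituting into the equation and dividing by exp(-4*t) gives A = -5/74, so x_p = -5*exp(-4*t)/74.

x = -5*exp(-4*t)/74 + C1*cos(5*t)*exp(3*t) + C2*exp(3*t)*sin(5*t)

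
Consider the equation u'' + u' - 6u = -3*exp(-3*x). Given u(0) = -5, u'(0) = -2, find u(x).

u = -88*exp(2*x)/25 - 37*exp(-3*x)/25 + 3*x*exp(-3*x)/5

Characteristic equation r² + r - 6 = 0 factors as (r + 3)(r - 2) = 0, so r = -3, 2.
Hence u_h = C1*exp(-3*x) + C2*exp(2*x).
Since exp(-3*x) solves the homogeneous equation (r = -3 is a root of multiplicity 1), multiply the trial by x. Try u_p = A*x*exp(-3*x). Substituting into the equation and dividing by exp(-3*x) gives A = 3/5, so u_p = 3*x*exp(-3*x)/5.
General solution: u = C1*exp(-3*x) + C2*exp(2*x) + 3*x*exp(-3*x)/5.
Apply the initial conditions: u(0) = C1 + C2 = -5 and u'(0) = 3/5 - 3*C1 + 2*C2 = -2. Solving gives C1 = -37/25, C2 = -88/25.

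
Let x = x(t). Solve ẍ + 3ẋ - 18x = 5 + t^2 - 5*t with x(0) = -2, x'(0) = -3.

x = -13/54 - 373*exp(3*t)/243 - 109*exp(-6*t)/486 - t**2/18 + 7*t/27

Characteristic equation r² + 3r - 18 = 0 factors as (r + 6)(r - 3) = 0, so r = -6, 3.
Hence x_h = C1*exp(-6*t) + C2*exp(3*t).
For the particular solution try x_p = A0 + A1*t + A2*t^2. Substituting and matching coefficients of each power of t gives A0 = -13/54, A1 = 7/27, A2 = -1/18, so x_p = -13/54 - t^2/18 + 7*t/27.
General solution: x = -13/54 - t^2/18 + 7*t/27 + C1*exp(-6*t) + C2*exp(3*t).
Apply the initial conditions: x(0) = -13/54 + C1 + C2 = -2 and x'(0) = 7/27 - 6*C1 + 3*C2 = -3. Solving gives C1 = -109/486, C2 = -373/243.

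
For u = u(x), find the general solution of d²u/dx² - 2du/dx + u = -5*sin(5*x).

u = -25*cos(5*x)/338 + 30*sin(5*x)/169 + C1*exp(x) + C2*x*exp(x)

Characteristic equation r² - 2r + 1 = 0 has discriminant (-2)² - 4·(1) = 0, so r = 1 is a repeated root.
Hence u_h = (C1 + C2*x)*exp(x).
Try u_p = A*cos(5*x) + B*sin(5*x). Substituting and equating the coefficients of cos(5x) and sin(5x) gives A = -25/338, B = 30/169, so u_p = -25*cos(5*x)/338 + 30*sin(5*x)/169.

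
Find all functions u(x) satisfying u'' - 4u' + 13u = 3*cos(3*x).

u = -9*sin(3*x)/40 + 3*cos(3*x)/40 + C1*cos(3*x)*exp(2*x) + C2*exp(2*x)*sin(3*x)

Characteristic equation r² - 4r + 13 = 0 has discriminant (-4)² - 4·(13) = -36 < 0, so r = 2 ± 3i.
Hence u_h = C1*cos(3*x)*exp(2*x) + C2*exp(2*x)*sin(3*x).
Try u_p = A*cos(3*x) + B*sin(3*x). Substituting and equating the coefficients of cos(3x) and sin(3x) gives A = 3/40, B = -9/40, so u_p = -9*sin(3*x)/40 + 3*cos(3*x)/40.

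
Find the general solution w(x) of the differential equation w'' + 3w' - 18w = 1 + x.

w = -7/108 - x/18 + C1*exp(3*x) + C2*exp(-6*x)

Characteristic equation r² + 3r - 18 = 0 factors as (r - 3)(r + 6) = 0, so r = 3, -6.
Hence w_h = C1*exp(3*x) + C2*exp(-6*x).
For the particular solution try w_p = A0 + A1*x. Substituting and matching coefficients of each power of x gives A0 = -7/108, A1 = -1/18, so w_p = -7/108 - x/18.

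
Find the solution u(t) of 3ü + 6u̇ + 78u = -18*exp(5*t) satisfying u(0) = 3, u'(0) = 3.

u = -6*exp(5*t)/61 + 189*cos(5*t)*exp(-t)/61 + 402*exp(-t)*sin(5*t)/305

Divide through by 3: u'' + 2u' + 26u = -6*exp(5*t).
Characteristic equation r² + 2r + 26 = 0 has discriminant (2)² - 4·(26) = -100 < 0, so r = -1 ± 5i.
Hence u_h = C1*cos(5*t)*exp(-t) + C2*exp(-t)*sin(5*t).
Try u_p = A*exp(5*t). Substituting into the equation and dividing by exp(5*t) gives A = -6/61, so u_p = -6*exp(5*t)/61.
General solution: u = -6*exp(5*t)/61 + C1*cos(5*t)*exp(-t) + C2*exp(-t)*sin(5*t).
Apply the initial conditions: u(0) = -6/61 + C1 = 3 and u'(0) = -30/61 - C1 + 5*C2 = 3. Solving gives C1 = 189/61, C2 = 402/305.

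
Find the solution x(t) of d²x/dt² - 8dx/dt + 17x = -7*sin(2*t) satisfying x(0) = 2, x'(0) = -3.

x = -112*cos(2*t)/425 - 91*sin(2*t)/425 - 4941*exp(4*t)*sin(t)/425 + 962*cos(t)*exp(4*t)/425

Characteristic equation r² - 8r + 17 = 0 has discriminant (-8)² - 4·(17) = -4 < 0, so r = 4 ± i.
Hence x_h = C1*cos(t)*exp(4*t) + C2*exp(4*t)*sin(t).
Try x_p = A*cos(2*t) + B*sin(2*t). Substituting and equating the coefficients of cos(2t) and sin(2t) gives A = -112/425, B = -91/425, so x_p = -112*cos(2*t)/425 - 91*sin(2*t)/425.
General solution: x = -112*cos(2*t)/425 - 91*sin(2*t)/425 + C1*cos(t)*exp(4*t) + C2*exp(4*t)*sin(t).
Apply the initial conditions: x(0) = -112/425 + C1 = 2 and x'(0) = -182/425 + C2 + 4*C1 = -3. Solving gives C1 = 962/425, C2 = -4941/425.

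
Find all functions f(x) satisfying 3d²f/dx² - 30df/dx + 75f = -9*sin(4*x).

Divide through by 3: f'' - 10f' + 25f = -3*sin(4*x).
Characteristic equation r² - 10r + 25 = 0 has discriminant (-10)² - 4·(25) = 0, so r = 5 is a repeated root.
Hence f_h = (C1 + C2*x)*exp(5*x).
Try f_p = A*cos(4*x) + B*sin(4*x). Substituting and equating the coefficients of cos(4x) and sin(4x) gives A = -120/1681, B = -27/1681, so f_p = -120*cos(4*x)/1681 - 27*sin(4*x)/1681.

f = -120*cos(4*x)/1681 - 27*sin(4*x)/1681 + C1*exp(5*x) + C2*x*exp(5*x)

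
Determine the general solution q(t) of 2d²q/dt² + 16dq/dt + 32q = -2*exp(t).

q = -exp(t)/25 + C1*exp(-4*t) + C2*t*exp(-4*t)

Divide through by 2: q'' + 8q' + 16q = -exp(t).
Characteristic equation r² + 8r + 16 = 0 has discriminant (8)² - 4·(16) = 0, so r = -4 is a repeated root.
Hence q_h = (C1 + C2*t)*exp(-4*t).
Try q_p = A*exp(t). Substituting into the equation and dividing by exp(t) gives A = -1/25, so q_p = -exp(t)/25.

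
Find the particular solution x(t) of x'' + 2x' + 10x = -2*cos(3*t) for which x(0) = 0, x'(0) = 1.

x = -12*sin(3*t)/37 - 2*cos(3*t)/37 + 2*cos(3*t)*exp(-t)/37 + 25*exp(-t)*sin(3*t)/37

Characteristic equation r² + 2r + 10 = 0 has discriminant (2)² - 4·(10) = -36 < 0, so r = -1 ± 3i.
Hence x_h = C1*cos(3*t)*exp(-t) + C2*exp(-t)*sin(3*t).
Try x_p = A*cos(3*t) + B*sin(3*t). Substituting and equating the coefficients of cos(3t) and sin(3t) gives A = -2/37, B = -12/37, so x_p = -12*sin(3*t)/37 - 2*cos(3*t)/37.
General solution: x = -12*sin(3*t)/37 - 2*cos(3*t)/37 + C1*cos(3*t)*exp(-t) + C2*exp(-t)*sin(3*t).
Apply the initial conditions: x(0) = -2/37 + C1 = 0 and x'(0) = -36/37 - C1 + 3*C2 = 1. Solving gives C1 = 2/37, C2 = 25/37.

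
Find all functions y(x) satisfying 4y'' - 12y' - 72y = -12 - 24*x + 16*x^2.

Divide through by 4: y'' - 3y' - 18y = -3 - 6*x + 4*x^2.
Characteristic equation r² - 3r - 18 = 0 factors as (r + 3)(r - 6) = 0, so r = -3, 6.
Hence y_h = C1*exp(-3*x) + C2*exp(6*x).
For the particular solution try y_p = A0 + A1*x + A2*x^2. Substituting and matching coefficients of each power of x gives A0 = 2/27, A1 = 11/27, A2 = -2/9, so y_p = 2/27 - 2*x^2/9 + 11*x/27.

y = 2/27 - 2*x**2/9 + 11*x/27 + C1*exp(-3*x) + C2*exp(6*x)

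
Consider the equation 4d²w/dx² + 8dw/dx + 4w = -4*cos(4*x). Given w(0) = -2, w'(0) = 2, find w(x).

Divide through by 4: w'' + 2w' + w = -cos(4*x).
Characteristic equation r² + 2r + 1 = 0 has discriminant (2)² - 4·(1) = 0, so r = -1 is a repeated root.
Hence w_h = (C1 + C2*x)*exp(-x).
Try w_p = A*cos(4*x) + B*sin(4*x). Substituting and equating the coefficients of cos(4x) and sin(4x) gives A = 15/289, B = -8/289, so w_p = -8*sin(4*x)/289 + 15*cos(4*x)/289.
General solution: w = -8*sin(4*x)/289 + 15*cos(4*x)/289 + C1*exp(-x) + C2*x*exp(-x).
Apply the initial conditions: w(0) = 15/289 + C1 = -2 and w'(0) = -32/289 + C2 - C1 = 2. Solving gives C1 = -593/289, C2 = 1/17.

w = -593*exp(-x)/289 - 8*sin(4*x)/289 + 15*cos(4*x)/289 + x*exp(-x)/17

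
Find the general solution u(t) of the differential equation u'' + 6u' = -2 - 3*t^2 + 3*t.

u = C2 - 4*t/9 - t**3/6 + t**2/3 + C1*exp(-6*t)

Characteristic equation r² + 6r = 0 factors as (r + 6)r = 0, so r = -6, 0.
Hence u_h = C1*exp(-6*t) + C2.
Since 0 is a characteristic root (multiplicity 1), multiply the polynomial trial by t: try u_p = t*(A0 + A1*t + A2*t^2). Substituting and matching coefficients of each power of t gives A0 = -4/9, A1 = 1/3, A2 = -1/6, so u_p = -4*t/9 - t^3/6 + t^2/3.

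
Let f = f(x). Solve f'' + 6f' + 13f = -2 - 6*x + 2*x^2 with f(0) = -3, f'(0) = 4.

f = 222/2197 - 102*x/169 + 2*x**2/13 - 10325*exp(-3*x)*sin(2*x)/4394 - 6813*cos(2*x)*exp(-3*x)/2197

Characteristic equation r² + 6r + 13 = 0 has discriminant (6)² - 4·(13) = -16 < 0, so r = -3 ± 2i.
Hence f_h = C1*cos(2*x)*exp(-3*x) + C2*exp(-3*x)*sin(2*x).
For the particular solution try f_p = A0 + A1*x + A2*x^2. Substituting and matching coefficients of each power of x gives A0 = 222/2197, A1 = -102/169, A2 = 2/13, so f_p = 222/2197 - 102*x/169 + 2*x^2/13.
General solution: f = 222/2197 - 102*x/169 + 2*x^2/13 + C1*cos(2*x)*exp(-3*x) + C2*exp(-3*x)*sin(2*x).
Apply the initial conditions: f(0) = 222/2197 + C1 = -3 and f'(0) = -102/169 - 3*C1 + 2*C2 = 4. Solving gives C1 = -6813/2197, C2 = -10325/4394.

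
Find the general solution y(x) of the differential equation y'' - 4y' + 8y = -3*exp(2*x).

Characteristic equation r² - 4r + 8 = 0 has discriminant (-4)² - 4·(8) = -16 < 0, so r = 2 ± 2i.
Hence y_h = C1*cos(2*x)*exp(2*x) + C2*exp(2*x)*sin(2*x).
Try y_p = A*exp(2*x). Substituting into the equation and dividing by exp(2*x) gives A = -3/4, so y_p = -3*exp(2*x)/4.

y = -3*exp(2*x)/4 + C1*cos(2*x)*exp(2*x) + C2*exp(2*x)*sin(2*x)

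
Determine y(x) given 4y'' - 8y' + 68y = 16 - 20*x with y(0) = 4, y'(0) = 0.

y = 58/289 - 5*x/17 - 1013*exp(x)*sin(4*x)/1156 + 1098*cos(4*x)*exp(x)/289

Divide through by 4: y'' - 2y' + 17y = 4 - 5*x.
Characteristic equation r² - 2r + 17 = 0 has discriminant (-2)² - 4·(17) = -64 < 0, so r = 1 ± 4i.
Hence y_h = C1*cos(4*x)*exp(x) + C2*exp(x)*sin(4*x).
For the particular solution try y_p = A0 + A1*x. Substituting and matching coefficients of each power of x gives A0 = 58/289, A1 = -5/17, so y_p = 58/289 - 5*x/17.
General solution: y = 58/289 - 5*x/17 + C1*cos(4*x)*exp(x) + C2*exp(x)*sin(4*x).
Apply the initial conditions: y(0) = 58/289 + C1 = 4 and y'(0) = -5/17 + C1 + 4*C2 = 0. Solving gives C1 = 1098/289, C2 = -1013/1156.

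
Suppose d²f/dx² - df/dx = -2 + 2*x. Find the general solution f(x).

f = C2 - x**2 + C1*exp(x)

Characteristic equation r² - r = 0 factors as (r - 1)r = 0, so r = 1, 0.
Hence f_h = C1*exp(x) + C2.
Since 0 is a characteristic root (multiplicity 1), multiply the polynomial trial by x: try f_p = x*(A0 + A1*x). Substituting and matching coefficients of each power of x gives A0 = 0, A1 = -1, so f_p = -x^2.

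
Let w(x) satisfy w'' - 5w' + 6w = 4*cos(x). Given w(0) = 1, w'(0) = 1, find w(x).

w = -2*sin(x)/5 + exp(3*x)/5 + 2*cos(x)/5 + 2*exp(2*x)/5

Characteristic equation r² - 5r + 6 = 0 factors as (r - 2)(r - 3) = 0, so r = 2, 3.
Hence w_h = C1*exp(2*x) + C2*exp(3*x).
Try w_p = A*cos(x) + B*sin(x). Substituting and equating the coefficients of cos(x) and sin(x) gives A = 2/5, B = -2/5, so w_p = -2*sin(x)/5 + 2*cos(x)/5.
General solution: w = -2*sin(x)/5 + 2*cos(x)/5 + C1*exp(2*x) + C2*exp(3*x).
Apply the initial conditions: w(0) = 2/5 + C1 + C2 = 1 and w'(0) = -2/5 + 2*C1 + 3*C2 = 1. Solving gives C1 = 2/5, C2 = 1/5.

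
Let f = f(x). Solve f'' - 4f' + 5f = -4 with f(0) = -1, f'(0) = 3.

f = -4/5 - cos(x)*exp(2*x)/5 + 17*exp(2*x)*sin(x)/5

Characteristic equation r² - 4r + 5 = 0 has discriminant (-4)² - 4·(5) = -4 < 0, so r = 2 ± i.
Hence f_h = C1*cos(x)*exp(2*x) + C2*exp(2*x)*sin(x).
For the particular solution try f_p = A0. Substituting and matching coefficients of each power of x gives A0 = -4/5, so f_p = -4/5.
General solution: f = -4/5 + C1*cos(x)*exp(2*x) + C2*exp(2*x)*sin(x).
Apply the initial conditions: f(0) = -4/5 + C1 = -1 and f'(0) = C2 + 2*C1 = 3. Solving gives C1 = -1/5, C2 = 17/5.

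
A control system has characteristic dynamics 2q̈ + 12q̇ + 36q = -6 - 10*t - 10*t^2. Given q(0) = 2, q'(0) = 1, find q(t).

q = -17/162 - 5*t**2/18 - 5*t/54 + 200*exp(-3*t)*sin(3*t)/81 + 341*cos(3*t)*exp(-3*t)/162

Divide through by 2: q'' + 6q' + 18q = -3 - 5*t - 5*t^2.
Characteristic equation r² + 6r + 18 = 0 has discriminant (6)² - 4·(18) = -36 < 0, so r = -3 ± 3i.
Hence q_h = C1*cos(3*t)*exp(-3*t) + C2*exp(-3*t)*sin(3*t).
For the particular solution try q_p = A0 + A1*t + A2*t^2. Substituting and matching coefficients of each power of t gives A0 = -17/162, A1 = -5/54, A2 = -5/18, so q_p = -17/162 - 5*t^2/18 - 5*t/54.
General solution: q = -17/162 - 5*t^2/18 - 5*t/54 + C1*cos(3*t)*exp(-3*t) + C2*exp(-3*t)*sin(3*t).
Apply the initial conditions: q(0) = -17/162 + C1 = 2 and q'(0) = -5/54 - 3*C1 + 3*C2 = 1. Solving gives C1 = 341/162, C2 = 200/81.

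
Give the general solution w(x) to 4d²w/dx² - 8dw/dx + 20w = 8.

w = 2/5 + C1*cos(2*x)*exp(x) + C2*exp(x)*sin(2*x)

Divide through by 4: w'' - 2w' + 5w = 2.
Characteristic equation r² - 2r + 5 = 0 has discriminant (-2)² - 4·(5) = -16 < 0, so r = 1 ± 2i.
Hence w_h = C1*cos(2*x)*exp(x) + C2*exp(x)*sin(2*x).
For the particular solution try w_p = A0. Substituting and matching coefficients of each power of x gives A0 = 2/5, so w_p = 2/5.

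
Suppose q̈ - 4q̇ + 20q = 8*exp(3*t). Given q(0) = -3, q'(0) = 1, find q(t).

q = 8*exp(3*t)/17 - 59*cos(4*t)*exp(2*t)/17 + 111*exp(2*t)*sin(4*t)/68

Characteristic equation r² - 4r + 20 = 0 has discriminant (-4)² - 4·(20) = -64 < 0, so r = 2 ± 4i.
Hence q_h = C1*cos(4*t)*exp(2*t) + C2*exp(2*t)*sin(4*t).
Try q_p = A*exp(3*t). Substituting into the equation and dividing by exp(3*t) gives A = 8/17, so q_p = 8*exp(3*t)/17.
General solution: q = 8*exp(3*t)/17 + C1*cos(4*t)*exp(2*t) + C2*exp(2*t)*sin(4*t).
Apply the initial conditions: q(0) = 8/17 + C1 = -3 and q'(0) = 24/17 + 2*C1 + 4*C2 = 1. Solving gives C1 = -59/17, C2 = 111/68.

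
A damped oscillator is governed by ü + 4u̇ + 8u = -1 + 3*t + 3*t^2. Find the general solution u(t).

u = -7/32 + 3*t**2/8 + C1*cos(2*t)*exp(-2*t) + C2*exp(-2*t)*sin(2*t)

Characteristic equation r² + 4r + 8 = 0 has discriminant (4)² - 4·(8) = -16 < 0, so r = -2 ± 2i.
Hence u_h = C1*cos(2*t)*exp(-2*t) + C2*exp(-2*t)*sin(2*t).
For the particular solution try u_p = A0 + A1*t + A2*t^2. Substituting and matching coefficients of each power of t gives A0 = -7/32, A1 = 0, A2 = 3/8, so u_p = -7/32 + 3*t^2/8.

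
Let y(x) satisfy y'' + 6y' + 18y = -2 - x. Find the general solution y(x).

y = -5/54 - x/18 + C1*cos(3*x)*exp(-3*x) + C2*exp(-3*x)*sin(3*x)

Characteristic equation r² + 6r + 18 = 0 has discriminant (6)² - 4·(18) = -36 < 0, so r = -3 ± 3i.
Hence y_h = C1*cos(3*x)*exp(-3*x) + C2*exp(-3*x)*sin(3*x).
For the particular solution try y_p = A0 + A1*x. Substituting and matching coefficients of each power of x gives A0 = -5/54, A1 = -1/18, so y_p = -5/54 - x/18.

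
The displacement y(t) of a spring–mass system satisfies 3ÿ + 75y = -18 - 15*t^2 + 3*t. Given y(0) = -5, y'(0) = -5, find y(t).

Divide through by 3: y'' + 25y = -6 + t - 5*t^2.
Characteristic equation r² + 25 = 0 has discriminant (0)² - 4·(25) = -100 < 0, so r = ± 5i.
Hence y_h = C1*cos(5*t) + C2*sin(5*t).
For the particular solution try y_p = A0 + A1*t + A2*t^2. Substituting and matching coefficients of each power of t gives A0 = -28/125, A1 = 1/25, A2 = -1/5, so y_p = -28/125 - t^2/5 + t/25.
General solution: y = -28/125 - t^2/5 + t/25 + C1*cos(5*t) + C2*sin(5*t).
Apply the initial conditions: y(0) = -28/125 + C1 = -5 and y'(0) = 1/25 + 5*C2 = -5. Solving gives C1 = -597/125, C2 = -126/125.

y = -28/125 - 597*cos(5*t)/125 - 126*sin(5*t)/125 - t**2/5 + t/25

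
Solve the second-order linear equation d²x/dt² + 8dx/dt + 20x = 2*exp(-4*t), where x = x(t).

x = exp(-4*t)/2 + C1*cos(2*t)*exp(-4*t) + C2*exp(-4*t)*sin(2*t)

Characteristic equation r² + 8r + 20 = 0 has discriminant (8)² - 4·(20) = -16 < 0, so r = -4 ± 2i.
Hence x_h = C1*cos(2*t)*exp(-4*t) + C2*exp(-4*t)*sin(2*t).
Try x_p = A*exp(-4*t). Substituting into the equation and dividing by exp(-4*t) gives A = 1/2, so x_p = exp(-4*t)/2.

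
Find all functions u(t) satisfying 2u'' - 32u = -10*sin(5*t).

u = 5*sin(5*t)/41 + C1*exp(4*t) + C2*exp(-4*t)

Divide through by 2: u'' - 16u = -5*sin(5*t).
Characteristic equation r² - 16 = 0 factors as (r - 4)(r + 4) = 0, so r = 4, -4.
Hence u_h = C1*exp(4*t) + C2*exp(-4*t).
Try u_p = A*cos(5*t) + B*sin(5*t). Substituting and equating the coefficients of cos(5t) and sin(5t) gives A = 0, B = 5/41, so u_p = 5*sin(5*t)/41.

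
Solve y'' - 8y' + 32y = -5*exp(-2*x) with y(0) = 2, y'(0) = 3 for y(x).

y = -5*exp(-2*x)/52 - 145*exp(4*x)*sin(4*x)/104 + 109*cos(4*x)*exp(4*x)/52

Characteristic equation r² - 8r + 32 = 0 has discriminant (-8)² - 4·(32) = -64 < 0, so r = 4 ± 4i.
Hence y_h = C1*cos(4*x)*exp(4*x) + C2*exp(4*x)*sin(4*x).
Try y_p = A*exp(-2*x). Substituting into the equation and dividing by exp(-2*x) gives A = -5/52, so y_p = -5*exp(-2*x)/52.
General solution: y = -5*exp(-2*x)/52 + C1*cos(4*x)*exp(4*x) + C2*exp(4*x)*sin(4*x).
Apply the initial conditions: y(0) = -5/52 + C1 = 2 and y'(0) = 5/26 + 4*C1 + 4*C2 = 3. Solving gives C1 = 109/52, C2 = -145/104.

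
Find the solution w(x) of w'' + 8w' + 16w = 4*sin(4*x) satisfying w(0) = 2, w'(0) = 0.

Characteristic equation r² + 8r + 16 = 0 has discriminant (8)² - 4·(16) = 0, so r = -4 is a repeated root.
Hence w_h = (C1 + C2*x)*exp(-4*x).
Try w_p = A*cos(4*x) + B*sin(4*x). Substituting and equating the coefficients of cos(4x) and sin(4x) gives A = -1/8, B = 0, so w_p = -cos(4*x)/8.
General solution: w = -cos(4*x)/8 + C1*exp(-4*x) + C2*x*exp(-4*x).
Apply the initial conditions: w(0) = -1/8 + C1 = 2 and w'(0) = C2 - 4*C1 = 0. Solving gives C1 = 17/8, C2 = 17/2.

w = -cos(4*x)/8 + 17*exp(-4*x)/8 + 17*x*exp(-4*x)/2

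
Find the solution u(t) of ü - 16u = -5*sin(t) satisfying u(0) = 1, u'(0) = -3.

u = 3*exp(4*t)/34 + 5*sin(t)/17 + 31*exp(-4*t)/34

Characteristic equation r² - 16 = 0 factors as (r - 4)(r + 4) = 0, so r = 4, -4.
Hence u_h = C1*exp(4*t) + C2*exp(-4*t).
Try u_p = A*cos(t) + B*sin(t). Substituting and equating the coefficients of cos(t) and sin(t) gives A = 0, B = 5/17, so u_p = 5*sin(t)/17.
General solution: u = 5*sin(t)/17 + C1*exp(4*t) + C2*exp(-4*t).
Apply the initial conditions: u(0) = C1 + C2 = 1 and u'(0) = 5/17 - 4*C2 + 4*C1 = -3. Solving gives C1 = 3/34, C2 = 31/34.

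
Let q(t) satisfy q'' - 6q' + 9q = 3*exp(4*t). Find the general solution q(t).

q = 3*exp(4*t) + C1*exp(3*t) + C2*t*exp(3*t)

Characteristic equation r² - 6r + 9 = 0 has discriminant (-6)² - 4·(9) = 0, so r = 3 is a repeated root.
Hence q_h = (C1 + C2*t)*exp(3*t).
Try q_p = A*exp(4*t). Substituting into the equation and dividing by exp(4*t) gives A = 3, so q_p = 3*exp(4*t).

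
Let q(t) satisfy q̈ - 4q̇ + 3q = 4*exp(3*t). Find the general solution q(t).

q = C1*exp(t) + C2*exp(3*t) + 2*t*exp(3*t)

Characteristic equation r² - 4r + 3 = 0 factors as (r - 1)(r - 3) = 0, so r = 1, 3.
Hence q_h = C1*exp(t) + C2*exp(3*t).
Since exp(3*t) solves the homogeneous equation (r = 3 is a root of multiplicity 1), multiply the trial by t. Try q_p = A*t*exp(3*t). Substituting into the equation and dividing by exp(3*t) gives A = 2, so q_p = 2*t*exp(3*t).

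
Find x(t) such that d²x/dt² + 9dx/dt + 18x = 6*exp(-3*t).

Characteristic equation r² + 9r + 18 = 0 factors as (r + 3)(r + 6) = 0, so r = -3, -6.
Hence x_h = C1*exp(-3*t) + C2*exp(-6*t).
Since exp(-3*t) solves the homogeneous equation (r = -3 is a root of multiplicity 1), multiply the trial by t. Try x_p = A*t*exp(-3*t). Substituting into the equation and dividing by exp(-3*t) gives A = 2, so x_p = 2*t*exp(-3*t).

x = C1*exp(-3*t) + C2*exp(-6*t) + 2*t*exp(-3*t)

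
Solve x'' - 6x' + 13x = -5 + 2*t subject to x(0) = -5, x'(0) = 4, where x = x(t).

Characteristic equation r² - 6r + 13 = 0 has discriminant (-6)² - 4·(13) = -16 < 0, so r = 3 ± 2i.
Hence x_h = C1*cos(2*t)*exp(3*t) + C2*exp(3*t)*sin(2*t).
For the particular solution try x_p = A0 + A1*t. Substituting and matching coefficients of each power of t gives A0 = -53/169, A1 = 2/13, so x_p = -53/169 + 2*t/13.
General solution: x = -53/169 + 2*t/13 + C1*cos(2*t)*exp(3*t) + C2*exp(3*t)*sin(2*t).
Apply the initial conditions: x(0) = -53/169 + C1 = -5 and x'(0) = 2/13 + 2*C2 + 3*C1 = 4. Solving gives C1 = -792/169, C2 = 1513/169.

x = -53/169 + 2*t/13 - 792*cos(2*t)*exp(3*t)/169 + 1513*exp(3*t)*sin(2*t)/169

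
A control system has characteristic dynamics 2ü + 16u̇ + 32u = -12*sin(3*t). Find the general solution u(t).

u = -42*sin(3*t)/625 + 144*cos(3*t)/625 + C1*exp(-4*t) + C2*t*exp(-4*t)

Divide through by 2: u'' + 8u' + 16u = -6*sin(3*t).
Characteristic equation r² + 8r + 16 = 0 has discriminant (8)² - 4·(16) = 0, so r = -4 is a repeated root.
Hence u_h = (C1 + C2*t)*exp(-4*t).
Try u_p = A*cos(3*t) + B*sin(3*t). Substituting and equating the coefficients of cos(3t) and sin(3t) gives A = 144/625, B = -42/625, so u_p = -42*sin(3*t)/625 + 144*cos(3*t)/625.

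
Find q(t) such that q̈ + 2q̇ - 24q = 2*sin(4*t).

q = -5*sin(4*t)/104 - cos(4*t)/104 + C1*exp(-6*t) + C2*exp(4*t)

Characteristic equation r² + 2r - 24 = 0 factors as (r + 6)(r - 4) = 0, so r = -6, 4.
Hence q_h = C1*exp(-6*t) + C2*exp(4*t).
Try q_p = A*cos(4*t) + B*sin(4*t). Substituting and equating the coefficients of cos(4t) and sin(4t) gives A = -1/104, B = -5/104, so q_p = -5*sin(4*t)/104 - cos(4*t)/104.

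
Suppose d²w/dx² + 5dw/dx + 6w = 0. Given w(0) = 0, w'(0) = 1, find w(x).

Characteristic equation r² + 5r + 6 = 0 factors as (r + 2)(r + 3) = 0, so r = -2, -3.
Hence w_h = C1*exp(-2*x) + C2*exp(-3*x).
Apply the initial conditions: w(0) = C1 + C2 = 0 and w'(0) = -3*C2 - 2*C1 = 1. Solving gives C1 = 1, C2 = -1.

w = -exp(-3*x) + exp(-2*x)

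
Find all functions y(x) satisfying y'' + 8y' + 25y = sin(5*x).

y = -cos(5*x)/40 + C1*cos(3*x)*exp(-4*x) + C2*exp(-4*x)*sin(3*x)

Characteristic equation r² + 8r + 25 = 0 has discriminant (8)² - 4·(25) = -36 < 0, so r = -4 ± 3i.
Hence y_h = C1*cos(3*x)*exp(-4*x) + C2*exp(-4*x)*sin(3*x).
Try y_p = A*cos(5*x) + B*sin(5*x). Substituting and equating the coefficients of cos(5x) and sin(5x) gives A = -1/40, B = 0, so y_p = -cos(5*x)/40.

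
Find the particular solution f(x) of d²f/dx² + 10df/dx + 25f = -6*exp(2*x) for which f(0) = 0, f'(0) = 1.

f = -6*exp(2*x)/49 + 6*exp(-5*x)/49 + 13*x*exp(-5*x)/7

Characteristic equation r² + 10r + 25 = 0 has discriminant (10)² - 4·(25) = 0, so r = -5 is a repeated root.
Hence f_h = (C1 + C2*x)*exp(-5*x).
Try f_p = A*exp(2*x). Substituting into the equation and dividing by exp(2*x) gives A = -6/49, so f_p = -6*exp(2*x)/49.
General solution: f = -6*exp(2*x)/49 + C1*exp(-5*x) + C2*x*exp(-5*x).
Apply the initial conditions: f(0) = -6/49 + C1 = 0 and f'(0) = -12/49 + C2 - 5*C1 = 1. Solving gives C1 = 6/49, C2 = 13/7.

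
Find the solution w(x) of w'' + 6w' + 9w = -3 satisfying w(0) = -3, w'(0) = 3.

Characteristic equation r² + 6r + 9 = 0 has discriminant (6)² - 4·(9) = 0, so r = -3 is a repeated root.
Hence w_h = (C1 + C2*x)*exp(-3*x).
For the particular solution try w_p = A0. Substituting and matching coefficients of each power of x gives A0 = -1/3, so w_p = -1/3.
General solution: w = -1/3 + C1*exp(-3*x) + C2*x*exp(-3*x).
Apply the initial conditions: w(0) = -1/3 + C1 = -3 and w'(0) = C2 - 3*C1 = 3. Solving gives C1 = -8/3, C2 = -5.

w = -1/3 - 8*exp(-3*x)/3 - 5*x*exp(-3*x)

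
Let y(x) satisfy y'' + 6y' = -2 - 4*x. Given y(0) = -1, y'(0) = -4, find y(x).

y = -44/27 - 2*x/9 - x**2/3 + 17*exp(-6*x)/27

Characteristic equation r² + 6r = 0 factors as (r + 6)r = 0, so r = -6, 0.
Hence y_h = C1*exp(-6*x) + C2.
Since 0 is a characteristic root (multiplicity 1), multiply the polynomial trial by x: try y_p = x*(A0 + A1*x). Substituting and matching coefficients of each power of x gives A0 = -2/9, A1 = -1/3, so y_p = -2*x/9 - x^2/3.
General solution: y = C2 - 2*x/9 - x^2/3 + C1*exp(-6*x).
Apply the initial conditions: y(0) = C1 + C2 = -1 and y'(0) = -2/9 - 6*C1 = -4. Solving gives C1 = 17/27, C2 = -44/27.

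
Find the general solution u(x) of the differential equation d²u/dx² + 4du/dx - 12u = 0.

Characteristic equation r² + 4r - 12 = 0 factors as (r - 2)(r + 6) = 0, so r = 2, -6.
Hence u_h = C1*exp(2*x) + C2*exp(-6*x).

u = C1*exp(2*x) + C2*exp(-6*x)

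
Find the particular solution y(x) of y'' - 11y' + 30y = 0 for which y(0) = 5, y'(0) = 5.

Characteristic equation r² - 11r + 30 = 0 factors as (r - 6)(r - 5) = 0, so r = 6, 5.
Hence y_h = C1*exp(6*x) + C2*exp(5*x).
Apply the initial conditions: y(0) = C1 + C2 = 5 and y'(0) = 5*C2 + 6*C1 = 5. Solving gives C1 = -20, C2 = 25.

y = -20*exp(6*x) + 25*exp(5*x)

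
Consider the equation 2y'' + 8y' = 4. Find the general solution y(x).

Divide through by 2: y'' + 4y' = 2.
Characteristic equation r² + 4r = 0 factors as (r + 4)r = 0, so r = -4, 0.
Hence y_h = C1*exp(-4*x) + C2.
Since 1 solves the homogeneous equation (r = 0 is a root of multiplicity 1), multiply the trial by x. Try y_p = A*x. Substituting into the equation and dividing by 1 gives A = 1/2, so y_p = x/2.

y = C2 + x/2 + C1*exp(-4*x)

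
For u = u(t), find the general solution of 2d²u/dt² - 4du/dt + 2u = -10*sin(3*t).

Divide through by 2: u'' - 2u' + u = -5*sin(3*t).
Characteristic equation r² - 2r + 1 = 0 has discriminant (-2)² - 4·(1) = 0, so r = 1 is a repeated root.
Hence u_h = (C1 + C2*t)*exp(t).
Try u_p = A*cos(3*t) + B*sin(3*t). Substituting and equating the coefficients of cos(3t) and sin(3t) gives A = -3/10, B = 2/5, so u_p = -3*cos(3*t)/10 + 2*sin(3*t)/5.

u = -3*cos(3*t)/10 + 2*sin(3*t)/5 + C1*exp(t) + C2*t*exp(t)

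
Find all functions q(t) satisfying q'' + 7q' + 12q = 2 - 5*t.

Characteristic equation r² + 7r + 12 = 0 factors as (r + 3)(r + 4) = 0, so r = -3, -4.
Hence q_h = C1*exp(-3*t) + C2*exp(-4*t).
For the particular solution try q_p = A0 + A1*t. Substituting and matching coefficients of each power of t gives A0 = 59/144, A1 = -5/12, so q_p = 59/144 - 5*t/12.

q = 59/144 - 5*t/12 + C1*exp(-3*t) + C2*exp(-4*t)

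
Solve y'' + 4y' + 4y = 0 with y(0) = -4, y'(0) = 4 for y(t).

y = -4*exp(-2*t) - 4*t*exp(-2*t)

Characteristic equation r² + 4r + 4 = 0 has discriminant (4)² - 4·(4) = 0, so r = -2 is a repeated root.
Hence y_h = (C1 + C2*t)*exp(-2*t).
Apply the initial conditions: y(0) = C1 = -4 and y'(0) = C2 - 2*C1 = 4. Solving gives C1 = -4, C2 = -4.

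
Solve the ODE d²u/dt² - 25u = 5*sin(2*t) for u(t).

Characteristic equation r² - 25 = 0 factors as (r + 5)(r - 5) = 0, so r = -5, 5.
Hence u_h = C1*exp(-5*t) + C2*exp(5*t).
Try u_p = A*cos(2*t) + B*sin(2*t). Substituting and equating the coefficients of cos(2t) and sin(2t) gives A = 0, B = -5/29, so u_p = -5*sin(2*t)/29.

u = -5*sin(2*t)/29 + C1*exp(-5*t) + C2*exp(5*t)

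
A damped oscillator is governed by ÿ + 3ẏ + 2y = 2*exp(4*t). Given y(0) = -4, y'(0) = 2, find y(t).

y = -32*exp(-t)/5 + exp(4*t)/15 + 7*exp(-2*t)/3

Characteristic equation r² + 3r + 2 = 0 factors as (r + 1)(r + 2) = 0, so r = -1, -2.
Hence y_h = C1*exp(-t) + C2*exp(-2*t).
Try y_p = A*exp(4*t). Substituting into the equation and dividing by exp(4*t) gives A = 1/15, so y_p = exp(4*t)/15.
General solution: y = exp(4*t)/15 + C1*exp(-t) + C2*exp(-2*t).
Apply the initial conditions: y(0) = 1/15 + C1 + C2 = -4 and y'(0) = 4/15 - C1 - 2*C2 = 2. Solving gives C1 = -32/5, C2 = 7/3.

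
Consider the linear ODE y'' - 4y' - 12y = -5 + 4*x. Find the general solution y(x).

y = 19/36 - x/3 + C1*exp(6*x) + C2*exp(-2*x)

Characteristic equation r² - 4r - 12 = 0 factors as (r - 6)(r + 2) = 0, so r = 6, -2.
Hence y_h = C1*exp(6*x) + C2*exp(-2*x).
For the particular solution try y_p = A0 + A1*x. Substituting and matching coefficients of each power of x gives A0 = 19/36, A1 = -1/3, so y_p = 19/36 - x/3.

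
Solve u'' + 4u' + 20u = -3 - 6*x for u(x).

Characteristic equation r² + 4r + 20 = 0 has discriminant (4)² - 4·(20) = -64 < 0, so r = -2 ± 4i.
Hence u_h = C1*cos(4*x)*exp(-2*x) + C2*exp(-2*x)*sin(4*x).
For the particular solution try u_p = A0 + A1*x. Substituting and matching coefficients of each power of x gives A0 = -9/100, A1 = -3/10, so u_p = -9/100 - 3*x/10.

u = -9/100 - 3*x/10 + C1*cos(4*x)*exp(-2*x) + C2*exp(-2*x)*sin(4*x)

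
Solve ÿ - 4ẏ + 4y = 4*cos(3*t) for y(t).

y = -48*sin(3*t)/169 - 20*cos(3*t)/169 + C1*exp(2*t) + C2*t*exp(2*t)

Characteristic equation r² - 4r + 4 = 0 has discriminant (-4)² - 4·(4) = 0, so r = 2 is a repeated root.
Hence y_h = (C1 + C2*t)*exp(2*t).
Try y_p = A*cos(3*t) + B*sin(3*t). Substituting and equating the coefficients of cos(3t) and sin(3t) gives A = -20/169, B = -48/169, so y_p = -48*sin(3*t)/169 - 20*cos(3*t)/169.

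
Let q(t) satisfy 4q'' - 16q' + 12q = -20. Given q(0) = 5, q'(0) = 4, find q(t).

Divide through by 4: q'' - 4q' + 3q = -5.
Characteristic equation r² - 4r + 3 = 0 factors as (r - 3)(r - 1) = 0, so r = 3, 1.
Hence q_h = C1*exp(3*t) + C2*exp(t).
For the particular solution try q_p = A0. Substituting and matching coefficients of each power of t gives A0 = -5/3, so q_p = -5/3.
General solution: q = -5/3 + C1*exp(3*t) + C2*exp(t).
Apply the initial conditions: q(0) = -5/3 + C1 + C2 = 5 and q'(0) = C2 + 3*C1 = 4. Solving gives C1 = -4/3, C2 = 8.

q = -5/3 + 8*exp(t) - 4*exp(3*t)/3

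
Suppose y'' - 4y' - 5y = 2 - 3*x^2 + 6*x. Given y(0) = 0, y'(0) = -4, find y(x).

y = 196/125 - exp(-x) - 71*exp(5*x)/125 - 54*x/25 + 3*x**2/5

Characteristic equation r² - 4r - 5 = 0 factors as (r - 5)(r + 1) = 0, so r = 5, -1.
Hence y_h = C1*exp(5*x) + C2*exp(-x).
For the particular solution try y_p = A0 + A1*x + A2*x^2. Substituting and matching coefficients of each power of x gives A0 = 196/125, A1 = -54/25, A2 = 3/5, so y_p = 196/125 - 54*x/25 + 3*x^2/5.
General solution: y = 196/125 - 54*x/25 + 3*x^2/5 + C1*exp(5*x) + C2*exp(-x).
Apply the initial conditions: y(0) = 196/125 + C1 + C2 = 0 and y'(0) = -54/25 - C2 + 5*C1 = -4. Solving gives C1 = -71/125, C2 = -1.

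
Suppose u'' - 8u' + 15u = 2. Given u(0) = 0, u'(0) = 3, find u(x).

u = 2/15 - 11*exp(3*x)/6 + 17*exp(5*x)/10

Characteristic equation r² - 8r + 15 = 0 factors as (r - 3)(r - 5) = 0, so r = 3, 5.
Hence u_h = C1*exp(3*x) + C2*exp(5*x).
For the particular solution try u_p = A0. Substituting and matching coefficients of each power of x gives A0 = 2/15, so u_p = 2/15.
General solution: u = 2/15 + C1*exp(3*x) + C2*exp(5*x).
Apply the initial conditions: u(0) = 2/15 + C1 + C2 = 0 and u'(0) = 3*C1 + 5*C2 = 3. Solving gives C1 = -11/6, C2 = 17/10.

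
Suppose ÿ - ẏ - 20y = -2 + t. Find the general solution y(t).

y = 41/400 - t/20 + C1*exp(5*t) + C2*exp(-4*t)

Characteristic equation r² - r - 20 = 0 factors as (r - 5)(r + 4) = 0, so r = 5, -4.
Hence y_h = C1*exp(5*t) + C2*exp(-4*t).
For the particular solution try y_p = A0 + A1*t. Substituting and matching coefficients of each power of t gives A0 = 41/400, A1 = -1/20, so y_p = 41/400 - t/20.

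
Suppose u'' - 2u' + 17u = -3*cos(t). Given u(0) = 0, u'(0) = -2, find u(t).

u = -12*cos(t)/65 + 3*sin(t)/130 - 287*exp(t)*sin(4*t)/520 + 12*cos(4*t)*exp(t)/65

Characteristic equation r² - 2r + 17 = 0 has discriminant (-2)² - 4·(17) = -64 < 0, so r = 1 ± 4i.
Hence u_h = C1*cos(4*t)*exp(t) + C2*exp(t)*sin(4*t).
Try u_p = A*cos(t) + B*sin(t). Substituting and equating the coefficients of cos(t) and sin(t) gives A = -12/65, B = 3/130, so u_p = -12*cos(t)/65 + 3*sin(t)/130.
General solution: u = -12*cos(t)/65 + 3*sin(t)/130 + C1*cos(4*t)*exp(t) + C2*exp(t)*sin(4*t).
Apply the initial conditions: u(0) = -12/65 + C1 = 0 and u'(0) = 3/130 + C1 + 4*C2 = -2. Solving gives C1 = 12/65, C2 = -287/520.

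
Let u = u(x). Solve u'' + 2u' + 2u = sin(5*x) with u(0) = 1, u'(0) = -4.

u = -23*sin(5*x)/629 - 10*cos(5*x)/629 - 1762*exp(-x)*sin(x)/629 + 639*cos(x)*exp(-x)/629

Characteristic equation r² + 2r + 2 = 0 has discriminant (2)² - 4·(2) = -4 < 0, so r = -1 ± i.
Hence u_h = C1*cos(x)*exp(-x) + C2*exp(-x)*sin(x).
Try u_p = A*cos(5*x) + B*sin(5*x). Substituting and equating the coefficients of cos(5x) and sin(5x) gives A = -10/629, B = -23/629, so u_p = -23*sin(5*x)/629 - 10*cos(5*x)/629.
General solution: u = -23*sin(5*x)/629 - 10*cos(5*x)/629 + C1*cos(x)*exp(-x) + C2*exp(-x)*sin(x).
Apply the initial conditions: u(0) = -10/629 + C1 = 1 and u'(0) = -115/629 + C2 - C1 = -4. Solving gives C1 = 639/629, C2 = -1762/629.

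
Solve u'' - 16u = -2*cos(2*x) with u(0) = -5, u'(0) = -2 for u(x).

u = -23*exp(-4*x)/10 - 14*exp(4*x)/5 + cos(2*x)/10

Characteristic equation r² - 16 = 0 factors as (r + 4)(r - 4) = 0, so r = -4, 4.
Hence u_h = C1*exp(-4*x) + C2*exp(4*x).
Try u_p = A*cos(2*x) + B*sin(2*x). Substituting and equating the coefficients of cos(2x) and sin(2x) gives A = 1/10, B = 0, so u_p = cos(2*x)/10.
General solution: u = cos(2*x)/10 + C1*exp(-4*x) + C2*exp(4*x).
Apply the initial conditions: u(0) = 1/10 + C1 + C2 = -5 and u'(0) = -4*C1 + 4*C2 = -2. Solving gives C1 = -23/10, C2 = -14/5.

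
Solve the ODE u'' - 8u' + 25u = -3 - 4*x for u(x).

Characteristic equation r² - 8r + 25 = 0 has discriminant (-8)² - 4·(25) = -36 < 0, so r = 4 ± 3i.
Hence u_h = C1*cos(3*x)*exp(4*x) + C2*exp(4*x)*sin(3*x).
For the particular solution try u_p = A0 + A1*x. Substituting and matching coefficients of each power of x gives A0 = -107/625, A1 = -4/25, so u_p = -107/625 - 4*x/25.

u = -107/625 - 4*x/25 + C1*cos(3*x)*exp(4*x) + C2*exp(4*x)*sin(3*x)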